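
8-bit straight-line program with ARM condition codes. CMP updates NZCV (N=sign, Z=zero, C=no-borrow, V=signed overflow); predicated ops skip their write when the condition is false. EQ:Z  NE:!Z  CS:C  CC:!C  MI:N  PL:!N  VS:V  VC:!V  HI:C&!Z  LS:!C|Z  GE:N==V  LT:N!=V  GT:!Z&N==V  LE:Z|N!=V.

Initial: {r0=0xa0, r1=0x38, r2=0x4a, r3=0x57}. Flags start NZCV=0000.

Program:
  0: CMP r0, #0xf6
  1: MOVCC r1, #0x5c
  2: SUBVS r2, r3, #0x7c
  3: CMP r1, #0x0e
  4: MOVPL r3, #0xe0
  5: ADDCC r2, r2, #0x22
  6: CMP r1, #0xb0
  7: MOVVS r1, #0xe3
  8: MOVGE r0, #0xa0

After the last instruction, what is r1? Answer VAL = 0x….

VAL = 0xe3

0: ✓ CMP  NZCV=1000
1: ✓ MOVCC  r1←0x5c
2: · SUBVS
3: ✓ CMP  NZCV=0010
4: ✓ MOVPL  r3←0xe0
5: · ADDCC
6: ✓ CMP  NZCV=1001
7: ✓ MOVVS  r1←0xe3
8: ✓ MOVGE  r0←0xa0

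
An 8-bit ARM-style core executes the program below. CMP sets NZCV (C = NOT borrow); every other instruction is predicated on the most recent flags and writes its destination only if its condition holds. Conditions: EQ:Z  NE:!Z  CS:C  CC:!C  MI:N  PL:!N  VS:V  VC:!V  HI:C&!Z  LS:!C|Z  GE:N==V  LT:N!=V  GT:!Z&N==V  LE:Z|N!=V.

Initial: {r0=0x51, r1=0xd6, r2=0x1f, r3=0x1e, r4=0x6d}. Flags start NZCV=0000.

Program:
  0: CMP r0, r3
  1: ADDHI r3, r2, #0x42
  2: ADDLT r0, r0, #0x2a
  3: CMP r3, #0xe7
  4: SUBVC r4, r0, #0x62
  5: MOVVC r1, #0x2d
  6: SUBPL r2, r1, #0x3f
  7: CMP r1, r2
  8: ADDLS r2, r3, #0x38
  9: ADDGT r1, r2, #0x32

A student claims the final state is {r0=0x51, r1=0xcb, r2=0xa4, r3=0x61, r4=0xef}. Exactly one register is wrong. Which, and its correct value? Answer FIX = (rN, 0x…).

0: ✓ CMP  NZCV=0010
1: ✓ ADDHI  r3←0x61
2: · ADDLT
3: ✓ CMP  NZCV=0000
4: ✓ SUBVC  r4←0xef
5: ✓ MOVVC  r1←0x2d
6: ✓ SUBPL  r2←0xee
7: ✓ CMP  NZCV=0000
8: ✓ ADDLS  r2←0x99
9: ✓ ADDGT  r1←0xcb

FIX = (r2, 0x99)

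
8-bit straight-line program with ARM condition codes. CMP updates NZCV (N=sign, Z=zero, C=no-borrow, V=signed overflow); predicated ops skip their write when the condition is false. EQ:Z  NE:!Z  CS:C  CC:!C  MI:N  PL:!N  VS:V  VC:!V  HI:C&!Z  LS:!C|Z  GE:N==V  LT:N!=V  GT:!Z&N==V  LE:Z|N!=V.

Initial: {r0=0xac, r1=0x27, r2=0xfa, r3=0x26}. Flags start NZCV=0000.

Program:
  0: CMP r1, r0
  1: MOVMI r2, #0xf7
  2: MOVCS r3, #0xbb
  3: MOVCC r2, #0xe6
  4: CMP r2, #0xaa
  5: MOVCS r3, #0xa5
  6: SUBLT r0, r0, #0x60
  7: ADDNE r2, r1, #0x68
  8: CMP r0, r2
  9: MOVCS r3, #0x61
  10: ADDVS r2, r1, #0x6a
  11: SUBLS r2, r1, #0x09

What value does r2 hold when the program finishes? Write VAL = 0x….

VAL = 0x8f

[0] flags=0000 → (cmp)
[1] flags=0000 MI?F → skip
[2] flags=0000 CS?F → skip
[3] flags=0000 CC?T → r2=0xe6
[4] flags=0010 → (cmp)
[5] flags=0010 CS?T → r3=0xa5
[6] flags=0010 LT?F → skip
[7] flags=0010 NE?T → r2=0x8f
[8] flags=0010 → (cmp)
[9] flags=0010 CS?T → r3=0x61
[10] flags=0010 VS?F → skip
[11] flags=0010 LS?F → skip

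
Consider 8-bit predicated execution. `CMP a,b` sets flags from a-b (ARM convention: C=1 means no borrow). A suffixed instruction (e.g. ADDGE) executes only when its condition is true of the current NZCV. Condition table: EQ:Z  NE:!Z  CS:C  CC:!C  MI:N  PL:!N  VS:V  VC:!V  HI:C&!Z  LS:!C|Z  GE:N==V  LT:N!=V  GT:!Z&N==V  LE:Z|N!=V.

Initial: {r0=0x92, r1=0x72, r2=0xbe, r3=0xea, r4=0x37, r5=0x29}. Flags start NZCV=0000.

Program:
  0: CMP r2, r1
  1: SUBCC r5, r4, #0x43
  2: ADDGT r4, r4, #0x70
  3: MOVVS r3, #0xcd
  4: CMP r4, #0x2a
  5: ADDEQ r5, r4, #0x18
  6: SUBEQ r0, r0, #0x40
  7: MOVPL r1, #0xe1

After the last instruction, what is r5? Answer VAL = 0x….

VAL = 0x29

0: ✓ CMP  NZCV=0011
1: · SUBCC
2: · ADDGT
3: ✓ MOVVS  r3←0xcd
4: ✓ CMP  NZCV=0010
5: · ADDEQ
6: · SUBEQ
7: ✓ MOVPL  r1←0xe1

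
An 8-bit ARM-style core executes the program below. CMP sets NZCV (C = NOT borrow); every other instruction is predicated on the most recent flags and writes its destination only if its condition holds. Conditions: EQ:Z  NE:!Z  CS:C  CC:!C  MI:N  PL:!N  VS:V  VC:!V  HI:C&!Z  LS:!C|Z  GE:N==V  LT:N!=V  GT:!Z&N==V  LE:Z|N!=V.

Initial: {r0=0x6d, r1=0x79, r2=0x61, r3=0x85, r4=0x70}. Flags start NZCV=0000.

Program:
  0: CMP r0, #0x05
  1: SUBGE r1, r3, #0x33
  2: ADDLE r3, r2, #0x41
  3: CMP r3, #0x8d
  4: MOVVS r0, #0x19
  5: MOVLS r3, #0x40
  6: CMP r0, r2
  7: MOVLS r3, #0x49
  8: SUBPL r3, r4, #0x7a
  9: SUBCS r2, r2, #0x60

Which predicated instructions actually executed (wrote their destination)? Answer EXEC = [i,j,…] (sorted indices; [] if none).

EXEC = [1,5,8,9]

0: ✓ CMP  NZCV=0010
1: ✓ SUBGE  r1←0x52
2: · ADDLE
3: ✓ CMP  NZCV=1000
4: · MOVVS
5: ✓ MOVLS  r3←0x40
6: ✓ CMP  NZCV=0010
7: · MOVLS
8: ✓ SUBPL  r3←0xf6
9: ✓ SUBCS  r2←0x01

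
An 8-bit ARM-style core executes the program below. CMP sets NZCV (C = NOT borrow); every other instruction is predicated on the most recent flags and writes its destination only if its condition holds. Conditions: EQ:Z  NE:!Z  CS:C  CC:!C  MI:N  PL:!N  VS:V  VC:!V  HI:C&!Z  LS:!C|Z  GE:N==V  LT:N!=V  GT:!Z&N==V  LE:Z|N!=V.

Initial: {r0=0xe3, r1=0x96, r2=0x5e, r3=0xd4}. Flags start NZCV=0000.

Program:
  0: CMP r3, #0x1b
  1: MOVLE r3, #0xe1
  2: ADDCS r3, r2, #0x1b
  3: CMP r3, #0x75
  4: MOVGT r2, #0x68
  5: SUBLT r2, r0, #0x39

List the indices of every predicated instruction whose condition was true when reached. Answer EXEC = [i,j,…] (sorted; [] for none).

[0] flags=1010 → (cmp)
[1] flags=1010 LE?T → r3=0xe1
[2] flags=1010 CS?T → r3=0x79
[3] flags=0010 → (cmp)
[4] flags=0010 GT?T → r2=0x68
[5] flags=0010 LT?F → skip

EXEC = [1,2,4]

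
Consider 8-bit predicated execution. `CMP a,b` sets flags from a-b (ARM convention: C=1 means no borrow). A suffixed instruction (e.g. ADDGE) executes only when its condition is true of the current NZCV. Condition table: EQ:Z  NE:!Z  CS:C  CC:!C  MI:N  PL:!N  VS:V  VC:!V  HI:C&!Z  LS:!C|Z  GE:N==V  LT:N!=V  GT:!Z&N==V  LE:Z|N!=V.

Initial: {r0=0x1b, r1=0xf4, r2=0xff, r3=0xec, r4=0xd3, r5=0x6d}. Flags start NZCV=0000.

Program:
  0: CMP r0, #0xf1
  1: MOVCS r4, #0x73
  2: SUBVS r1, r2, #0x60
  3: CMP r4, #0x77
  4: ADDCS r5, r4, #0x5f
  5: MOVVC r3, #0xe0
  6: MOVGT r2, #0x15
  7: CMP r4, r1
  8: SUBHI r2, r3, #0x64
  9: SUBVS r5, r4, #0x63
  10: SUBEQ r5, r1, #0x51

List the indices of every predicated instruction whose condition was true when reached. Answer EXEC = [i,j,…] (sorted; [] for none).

EXEC = [4]

[0] flags=0000 → (cmp)
[1] flags=0000 CS?F → skip
[2] flags=0000 VS?F → skip
[3] flags=0011 → (cmp)
[4] flags=0011 CS?T → r5=0x32
[5] flags=0011 VC?F → skip
[6] flags=0011 GT?F → skip
[7] flags=1000 → (cmp)
[8] flags=1000 HI?F → skip
[9] flags=1000 VS?F → skip
[10] flags=1000 EQ?F → skip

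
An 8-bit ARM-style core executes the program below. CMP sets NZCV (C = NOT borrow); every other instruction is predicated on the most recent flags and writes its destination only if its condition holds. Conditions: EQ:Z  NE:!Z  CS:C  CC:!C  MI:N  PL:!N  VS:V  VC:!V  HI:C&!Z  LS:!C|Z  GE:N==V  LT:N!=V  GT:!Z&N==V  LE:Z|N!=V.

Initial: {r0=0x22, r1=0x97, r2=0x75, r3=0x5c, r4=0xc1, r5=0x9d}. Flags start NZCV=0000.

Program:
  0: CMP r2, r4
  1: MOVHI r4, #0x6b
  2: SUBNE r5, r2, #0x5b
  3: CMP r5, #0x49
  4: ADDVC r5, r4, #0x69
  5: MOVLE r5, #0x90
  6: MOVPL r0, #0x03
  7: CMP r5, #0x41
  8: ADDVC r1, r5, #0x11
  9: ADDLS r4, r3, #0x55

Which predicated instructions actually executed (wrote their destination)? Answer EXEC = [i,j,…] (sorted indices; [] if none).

EXEC = [2,4,5]

[0] flags=1001 → (cmp)
[1] flags=1001 HI?F → skip
[2] flags=1001 NE?T → r5=0x1a
[3] flags=1000 → (cmp)
[4] flags=1000 VC?T → r5=0x2a
[5] flags=1000 LE?T → r5=0x90
[6] flags=1000 PL?F → skip
[7] flags=0011 → (cmp)
[8] flags=0011 VC?F → skip
[9] flags=0011 LS?F → skip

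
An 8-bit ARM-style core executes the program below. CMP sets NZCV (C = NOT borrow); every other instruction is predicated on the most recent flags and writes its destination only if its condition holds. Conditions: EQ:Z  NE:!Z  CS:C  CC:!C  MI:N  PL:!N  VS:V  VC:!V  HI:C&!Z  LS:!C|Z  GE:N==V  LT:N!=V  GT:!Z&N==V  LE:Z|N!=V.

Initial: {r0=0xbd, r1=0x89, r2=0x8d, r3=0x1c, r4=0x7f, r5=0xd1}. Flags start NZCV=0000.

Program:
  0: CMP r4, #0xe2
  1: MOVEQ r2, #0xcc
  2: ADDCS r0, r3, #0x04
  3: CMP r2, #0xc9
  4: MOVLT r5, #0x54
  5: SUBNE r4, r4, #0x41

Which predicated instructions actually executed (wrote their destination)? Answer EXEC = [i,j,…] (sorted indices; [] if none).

EXEC = [4,5]

0: ✓ CMP  NZCV=1001
1: · MOVEQ
2: · ADDCS
3: ✓ CMP  NZCV=1000
4: ✓ MOVLT  r5←0x54
5: ✓ SUBNE  r4←0x3e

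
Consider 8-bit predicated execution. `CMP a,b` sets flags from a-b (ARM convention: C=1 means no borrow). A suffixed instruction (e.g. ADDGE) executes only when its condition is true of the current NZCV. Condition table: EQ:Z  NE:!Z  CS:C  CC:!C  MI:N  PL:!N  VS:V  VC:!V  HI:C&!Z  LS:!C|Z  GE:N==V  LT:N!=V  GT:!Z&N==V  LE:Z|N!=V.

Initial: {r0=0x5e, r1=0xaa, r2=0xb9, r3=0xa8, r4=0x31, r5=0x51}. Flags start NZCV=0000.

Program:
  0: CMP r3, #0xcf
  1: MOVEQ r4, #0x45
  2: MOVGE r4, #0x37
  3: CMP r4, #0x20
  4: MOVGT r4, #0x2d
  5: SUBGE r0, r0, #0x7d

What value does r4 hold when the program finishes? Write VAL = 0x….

VAL = 0x2d

[0] flags=1000 → (cmp)
[1] flags=1000 EQ?F → skip
[2] flags=1000 GE?F → skip
[3] flags=0010 → (cmp)
[4] flags=0010 GT?T → r4=0x2d
[5] flags=0010 GE?T → r0=0xe1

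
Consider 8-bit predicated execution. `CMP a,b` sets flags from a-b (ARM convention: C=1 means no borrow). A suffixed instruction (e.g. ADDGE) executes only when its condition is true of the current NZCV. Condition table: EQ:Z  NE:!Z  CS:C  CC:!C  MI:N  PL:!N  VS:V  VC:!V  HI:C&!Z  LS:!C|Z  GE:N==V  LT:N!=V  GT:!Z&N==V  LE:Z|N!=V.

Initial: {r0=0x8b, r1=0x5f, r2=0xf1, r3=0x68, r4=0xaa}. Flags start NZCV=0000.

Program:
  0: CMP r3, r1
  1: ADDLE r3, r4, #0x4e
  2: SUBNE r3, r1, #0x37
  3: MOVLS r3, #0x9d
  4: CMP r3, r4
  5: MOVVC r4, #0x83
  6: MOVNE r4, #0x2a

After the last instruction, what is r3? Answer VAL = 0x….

VAL = 0x28

[0] flags=0010 → (cmp)
[1] flags=0010 LE?F → skip
[2] flags=0010 NE?T → r3=0x28
[3] flags=0010 LS?F → skip
[4] flags=0000 → (cmp)
[5] flags=0000 VC?T → r4=0x83
[6] flags=0000 NE?T → r4=0x2a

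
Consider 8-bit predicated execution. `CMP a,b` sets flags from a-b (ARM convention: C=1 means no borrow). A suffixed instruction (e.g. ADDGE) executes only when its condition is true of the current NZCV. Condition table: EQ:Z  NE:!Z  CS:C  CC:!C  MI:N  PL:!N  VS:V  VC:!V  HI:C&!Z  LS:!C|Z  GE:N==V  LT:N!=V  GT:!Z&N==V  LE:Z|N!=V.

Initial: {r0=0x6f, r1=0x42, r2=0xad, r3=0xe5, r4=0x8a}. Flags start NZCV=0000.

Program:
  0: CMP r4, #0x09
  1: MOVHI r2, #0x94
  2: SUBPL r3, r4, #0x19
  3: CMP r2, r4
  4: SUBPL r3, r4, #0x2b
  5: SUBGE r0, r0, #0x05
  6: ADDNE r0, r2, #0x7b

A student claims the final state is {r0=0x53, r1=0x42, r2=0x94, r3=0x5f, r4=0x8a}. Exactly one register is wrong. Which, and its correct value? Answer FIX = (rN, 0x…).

0: ✓ CMP  NZCV=1010
1: ✓ MOVHI  r2←0x94
2: · SUBPL
3: ✓ CMP  NZCV=0010
4: ✓ SUBPL  r3←0x5f
5: ✓ SUBGE  r0←0x6a
6: ✓ ADDNE  r0←0x0f

FIX = (r0, 0x0f)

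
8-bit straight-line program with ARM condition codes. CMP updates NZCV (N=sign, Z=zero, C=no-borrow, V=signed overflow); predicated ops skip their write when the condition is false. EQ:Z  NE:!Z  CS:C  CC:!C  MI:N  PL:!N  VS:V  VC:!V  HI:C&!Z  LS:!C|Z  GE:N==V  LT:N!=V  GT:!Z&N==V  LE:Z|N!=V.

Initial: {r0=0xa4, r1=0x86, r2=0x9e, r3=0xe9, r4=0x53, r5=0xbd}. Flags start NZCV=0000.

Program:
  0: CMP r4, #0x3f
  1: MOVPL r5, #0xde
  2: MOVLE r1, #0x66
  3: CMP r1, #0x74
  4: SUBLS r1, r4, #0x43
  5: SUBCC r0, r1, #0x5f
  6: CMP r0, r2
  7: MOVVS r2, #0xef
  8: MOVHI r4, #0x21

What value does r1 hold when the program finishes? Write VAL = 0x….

VAL = 0x86

0: ✓ CMP  NZCV=0010
1: ✓ MOVPL  r5←0xde
2: · MOVLE
3: ✓ CMP  NZCV=0011
4: · SUBLS
5: · SUBCC
6: ✓ CMP  NZCV=0010
7: · MOVVS
8: ✓ MOVHI  r4←0x21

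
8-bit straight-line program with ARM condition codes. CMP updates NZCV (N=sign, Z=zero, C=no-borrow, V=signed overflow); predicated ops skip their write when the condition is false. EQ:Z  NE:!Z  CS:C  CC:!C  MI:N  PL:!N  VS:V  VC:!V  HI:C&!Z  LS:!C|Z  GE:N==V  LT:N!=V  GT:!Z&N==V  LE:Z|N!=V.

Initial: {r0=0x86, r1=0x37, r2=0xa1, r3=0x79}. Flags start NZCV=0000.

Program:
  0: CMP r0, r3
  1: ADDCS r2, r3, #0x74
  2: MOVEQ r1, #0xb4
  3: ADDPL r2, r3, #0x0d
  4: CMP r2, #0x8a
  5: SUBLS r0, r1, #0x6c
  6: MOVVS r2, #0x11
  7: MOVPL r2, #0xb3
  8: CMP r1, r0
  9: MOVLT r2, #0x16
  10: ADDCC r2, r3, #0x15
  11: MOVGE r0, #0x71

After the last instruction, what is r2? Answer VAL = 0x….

[0] flags=0011 → (cmp)
[1] flags=0011 CS?T → r2=0xed
[2] flags=0011 EQ?F → skip
[3] flags=0011 PL?T → r2=0x86
[4] flags=1000 → (cmp)
[5] flags=1000 LS?T → r0=0xcb
[6] flags=1000 VS?F → skip
[7] flags=1000 PL?F → skip
[8] flags=0000 → (cmp)
[9] flags=0000 LT?F → skip
[10] flags=0000 CC?T → r2=0x8e
[11] flags=0000 GE?T → r0=0x71

VAL = 0x8e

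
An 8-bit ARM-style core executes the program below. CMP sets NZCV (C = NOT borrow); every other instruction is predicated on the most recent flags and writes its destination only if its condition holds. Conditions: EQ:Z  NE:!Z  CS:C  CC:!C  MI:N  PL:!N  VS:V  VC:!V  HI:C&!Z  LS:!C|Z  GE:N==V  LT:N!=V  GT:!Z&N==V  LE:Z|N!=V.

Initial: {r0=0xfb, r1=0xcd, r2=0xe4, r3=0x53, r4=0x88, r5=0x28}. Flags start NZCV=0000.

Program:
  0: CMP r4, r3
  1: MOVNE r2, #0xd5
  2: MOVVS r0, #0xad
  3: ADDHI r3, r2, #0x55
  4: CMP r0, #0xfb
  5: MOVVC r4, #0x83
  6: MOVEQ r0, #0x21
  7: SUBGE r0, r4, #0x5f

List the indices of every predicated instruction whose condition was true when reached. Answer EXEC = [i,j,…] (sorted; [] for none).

EXEC = [1,2,3,5]

[0] flags=0011 → (cmp)
[1] flags=0011 NE?T → r2=0xd5
[2] flags=0011 VS?T → r0=0xad
[3] flags=0011 HI?T → r3=0x2a
[4] flags=1000 → (cmp)
[5] flags=1000 VC?T → r4=0x83
[6] flags=1000 EQ?F → skip
[7] flags=1000 GE?F → skip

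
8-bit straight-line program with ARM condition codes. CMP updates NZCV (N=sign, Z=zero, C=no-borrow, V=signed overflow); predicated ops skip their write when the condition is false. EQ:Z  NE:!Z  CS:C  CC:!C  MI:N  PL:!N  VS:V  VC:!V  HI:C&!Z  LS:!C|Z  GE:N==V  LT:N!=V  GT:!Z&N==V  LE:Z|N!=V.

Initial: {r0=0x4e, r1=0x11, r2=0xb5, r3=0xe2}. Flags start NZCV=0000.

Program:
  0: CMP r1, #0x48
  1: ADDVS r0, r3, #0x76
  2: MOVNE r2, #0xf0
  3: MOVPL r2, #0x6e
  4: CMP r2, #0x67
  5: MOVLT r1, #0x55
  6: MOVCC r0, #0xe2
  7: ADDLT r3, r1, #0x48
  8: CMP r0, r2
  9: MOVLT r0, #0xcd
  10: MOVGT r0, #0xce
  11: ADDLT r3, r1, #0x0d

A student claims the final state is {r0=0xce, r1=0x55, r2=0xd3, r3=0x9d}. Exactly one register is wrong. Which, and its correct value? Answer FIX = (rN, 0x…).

0: ✓ CMP  NZCV=1000
1: · ADDVS
2: ✓ MOVNE  r2←0xf0
3: · MOVPL
4: ✓ CMP  NZCV=1010
5: ✓ MOVLT  r1←0x55
6: · MOVCC
7: ✓ ADDLT  r3←0x9d
8: ✓ CMP  NZCV=0000
9: · MOVLT
10: ✓ MOVGT  r0←0xce
11: · ADDLT

FIX = (r2, 0xf0)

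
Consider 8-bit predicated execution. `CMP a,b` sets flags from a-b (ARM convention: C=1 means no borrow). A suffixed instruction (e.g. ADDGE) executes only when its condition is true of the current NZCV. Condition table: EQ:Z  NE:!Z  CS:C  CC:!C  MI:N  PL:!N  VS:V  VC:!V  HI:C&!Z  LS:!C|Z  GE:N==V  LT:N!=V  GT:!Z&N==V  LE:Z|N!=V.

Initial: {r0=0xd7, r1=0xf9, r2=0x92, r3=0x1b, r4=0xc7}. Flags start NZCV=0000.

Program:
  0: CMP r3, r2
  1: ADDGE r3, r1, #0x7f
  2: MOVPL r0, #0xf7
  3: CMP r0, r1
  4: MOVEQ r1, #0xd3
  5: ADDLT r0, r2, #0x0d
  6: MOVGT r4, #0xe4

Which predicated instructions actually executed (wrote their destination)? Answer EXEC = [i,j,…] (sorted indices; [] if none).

EXEC = [1,5]

0: ✓ CMP  NZCV=1001
1: ✓ ADDGE  r3←0x78
2: · MOVPL
3: ✓ CMP  NZCV=1000
4: · MOVEQ
5: ✓ ADDLT  r0←0x9f
6: · MOVGT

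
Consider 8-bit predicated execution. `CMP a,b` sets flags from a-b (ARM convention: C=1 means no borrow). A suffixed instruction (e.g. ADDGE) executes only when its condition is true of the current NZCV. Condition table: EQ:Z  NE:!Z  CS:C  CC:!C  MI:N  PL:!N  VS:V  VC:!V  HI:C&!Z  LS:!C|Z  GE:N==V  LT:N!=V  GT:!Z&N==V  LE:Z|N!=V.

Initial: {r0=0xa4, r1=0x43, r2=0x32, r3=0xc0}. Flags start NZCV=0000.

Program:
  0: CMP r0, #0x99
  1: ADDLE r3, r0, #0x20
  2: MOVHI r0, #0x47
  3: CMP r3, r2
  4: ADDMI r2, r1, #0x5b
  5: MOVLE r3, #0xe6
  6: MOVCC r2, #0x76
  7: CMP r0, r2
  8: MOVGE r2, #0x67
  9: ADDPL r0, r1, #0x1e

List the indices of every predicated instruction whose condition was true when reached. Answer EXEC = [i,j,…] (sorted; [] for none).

EXEC = [2,4,5,8]

0: ✓ CMP  NZCV=0010
1: · ADDLE
2: ✓ MOVHI  r0←0x47
3: ✓ CMP  NZCV=1010
4: ✓ ADDMI  r2←0x9e
5: ✓ MOVLE  r3←0xe6
6: · MOVCC
7: ✓ CMP  NZCV=1001
8: ✓ MOVGE  r2←0x67
9: · ADDPL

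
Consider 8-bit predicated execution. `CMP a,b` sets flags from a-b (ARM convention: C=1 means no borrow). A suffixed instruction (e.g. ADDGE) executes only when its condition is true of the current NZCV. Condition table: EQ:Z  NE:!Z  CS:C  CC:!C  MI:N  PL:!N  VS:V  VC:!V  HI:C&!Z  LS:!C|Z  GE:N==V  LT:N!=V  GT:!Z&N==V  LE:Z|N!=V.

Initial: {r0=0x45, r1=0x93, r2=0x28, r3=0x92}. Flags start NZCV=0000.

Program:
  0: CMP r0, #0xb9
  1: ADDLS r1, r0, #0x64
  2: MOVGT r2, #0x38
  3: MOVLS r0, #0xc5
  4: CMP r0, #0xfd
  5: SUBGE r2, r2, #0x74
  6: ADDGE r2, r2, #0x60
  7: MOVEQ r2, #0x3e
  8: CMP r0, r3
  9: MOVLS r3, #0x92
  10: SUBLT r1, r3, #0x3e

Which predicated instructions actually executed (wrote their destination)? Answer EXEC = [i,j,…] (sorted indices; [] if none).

EXEC = [1,2,3]

0: ✓ CMP  NZCV=1001
1: ✓ ADDLS  r1←0xa9
2: ✓ MOVGT  r2←0x38
3: ✓ MOVLS  r0←0xc5
4: ✓ CMP  NZCV=1000
5: · SUBGE
6: · ADDGE
7: · MOVEQ
8: ✓ CMP  NZCV=0010
9: · MOVLS
10: · SUBLT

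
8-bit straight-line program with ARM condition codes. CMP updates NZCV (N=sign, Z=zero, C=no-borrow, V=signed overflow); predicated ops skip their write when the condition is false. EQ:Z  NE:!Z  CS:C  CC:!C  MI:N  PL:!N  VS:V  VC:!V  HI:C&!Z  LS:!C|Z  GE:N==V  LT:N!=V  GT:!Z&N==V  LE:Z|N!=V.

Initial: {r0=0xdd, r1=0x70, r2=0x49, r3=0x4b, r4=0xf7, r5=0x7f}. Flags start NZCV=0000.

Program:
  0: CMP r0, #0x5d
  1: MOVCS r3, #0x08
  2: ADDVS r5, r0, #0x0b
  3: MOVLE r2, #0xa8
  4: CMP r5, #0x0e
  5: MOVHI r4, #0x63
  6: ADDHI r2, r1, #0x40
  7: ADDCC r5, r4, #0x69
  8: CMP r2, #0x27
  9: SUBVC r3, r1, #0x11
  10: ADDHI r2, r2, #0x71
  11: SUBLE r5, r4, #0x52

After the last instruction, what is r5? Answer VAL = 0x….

0: ✓ CMP  NZCV=1010
1: ✓ MOVCS  r3←0x08
2: · ADDVS
3: ✓ MOVLE  r2←0xa8
4: ✓ CMP  NZCV=0010
5: ✓ MOVHI  r4←0x63
6: ✓ ADDHI  r2←0xb0
7: · ADDCC
8: ✓ CMP  NZCV=1010
9: ✓ SUBVC  r3←0x5f
10: ✓ ADDHI  r2←0x21
11: ✓ SUBLE  r5←0x11

VAL = 0x11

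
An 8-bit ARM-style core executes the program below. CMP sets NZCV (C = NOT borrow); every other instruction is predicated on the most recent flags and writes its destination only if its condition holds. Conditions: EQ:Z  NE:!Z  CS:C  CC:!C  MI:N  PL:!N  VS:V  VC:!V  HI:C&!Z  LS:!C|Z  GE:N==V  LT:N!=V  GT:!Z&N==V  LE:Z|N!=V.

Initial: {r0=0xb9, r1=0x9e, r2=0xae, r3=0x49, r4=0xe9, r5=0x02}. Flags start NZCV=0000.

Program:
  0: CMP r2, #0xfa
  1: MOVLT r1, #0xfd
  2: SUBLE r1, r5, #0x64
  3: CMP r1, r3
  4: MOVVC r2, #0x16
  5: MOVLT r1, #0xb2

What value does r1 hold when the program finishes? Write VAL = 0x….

0: ✓ CMP  NZCV=1000
1: ✓ MOVLT  r1←0xfd
2: ✓ SUBLE  r1←0x9e
3: ✓ CMP  NZCV=0011
4: · MOVVC
5: ✓ MOVLT  r1←0xb2

VAL = 0xb2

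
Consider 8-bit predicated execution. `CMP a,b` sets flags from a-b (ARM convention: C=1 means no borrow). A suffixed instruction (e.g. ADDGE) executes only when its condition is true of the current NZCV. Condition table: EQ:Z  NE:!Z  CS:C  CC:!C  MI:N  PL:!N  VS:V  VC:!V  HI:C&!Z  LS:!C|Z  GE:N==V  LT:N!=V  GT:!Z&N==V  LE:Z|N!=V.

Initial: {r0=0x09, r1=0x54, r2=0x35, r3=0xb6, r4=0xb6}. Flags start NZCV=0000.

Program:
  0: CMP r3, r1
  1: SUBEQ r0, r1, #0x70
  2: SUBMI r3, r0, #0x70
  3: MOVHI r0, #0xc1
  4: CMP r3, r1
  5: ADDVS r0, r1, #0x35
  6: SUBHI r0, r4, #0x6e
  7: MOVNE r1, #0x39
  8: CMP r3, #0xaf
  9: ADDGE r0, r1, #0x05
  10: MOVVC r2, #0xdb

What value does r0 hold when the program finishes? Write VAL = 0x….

VAL = 0x3e

[0] flags=0011 → (cmp)
[1] flags=0011 EQ?F → skip
[2] flags=0011 MI?F → skip
[3] flags=0011 HI?T → r0=0xc1
[4] flags=0011 → (cmp)
[5] flags=0011 VS?T → r0=0x89
[6] flags=0011 HI?T → r0=0x48
[7] flags=0011 NE?T → r1=0x39
[8] flags=0010 → (cmp)
[9] flags=0010 GE?T → r0=0x3e
[10] flags=0010 VC?T → r2=0xdb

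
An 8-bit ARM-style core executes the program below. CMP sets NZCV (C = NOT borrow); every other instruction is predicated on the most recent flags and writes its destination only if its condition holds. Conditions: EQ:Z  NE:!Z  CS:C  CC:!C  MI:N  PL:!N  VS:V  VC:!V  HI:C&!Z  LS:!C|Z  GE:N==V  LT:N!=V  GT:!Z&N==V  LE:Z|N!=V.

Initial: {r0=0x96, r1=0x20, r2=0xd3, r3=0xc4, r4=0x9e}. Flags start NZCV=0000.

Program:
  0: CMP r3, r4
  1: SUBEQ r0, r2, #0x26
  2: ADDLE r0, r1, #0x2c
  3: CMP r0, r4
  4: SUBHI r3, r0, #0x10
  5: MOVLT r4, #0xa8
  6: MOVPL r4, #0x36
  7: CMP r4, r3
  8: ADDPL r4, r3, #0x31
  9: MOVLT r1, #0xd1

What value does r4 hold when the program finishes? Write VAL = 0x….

VAL = 0xa8

0: ✓ CMP  NZCV=0010
1: · SUBEQ
2: · ADDLE
3: ✓ CMP  NZCV=1000
4: · SUBHI
5: ✓ MOVLT  r4←0xa8
6: · MOVPL
7: ✓ CMP  NZCV=1000
8: · ADDPL
9: ✓ MOVLT  r1←0xd1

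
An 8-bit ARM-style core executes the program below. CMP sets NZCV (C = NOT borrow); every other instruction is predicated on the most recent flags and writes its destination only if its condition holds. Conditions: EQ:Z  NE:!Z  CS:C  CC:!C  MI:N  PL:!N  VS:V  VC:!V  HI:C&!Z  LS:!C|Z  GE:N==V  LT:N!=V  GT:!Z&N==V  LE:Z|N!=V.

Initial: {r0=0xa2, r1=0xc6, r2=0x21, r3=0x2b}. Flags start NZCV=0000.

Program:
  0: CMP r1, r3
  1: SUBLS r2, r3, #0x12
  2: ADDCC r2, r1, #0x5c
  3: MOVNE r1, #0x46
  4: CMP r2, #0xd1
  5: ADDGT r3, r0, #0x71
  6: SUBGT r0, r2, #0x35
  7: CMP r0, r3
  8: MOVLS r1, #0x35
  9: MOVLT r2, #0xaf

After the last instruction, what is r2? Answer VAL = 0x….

[0] flags=1010 → (cmp)
[1] flags=1010 LS?F → skip
[2] flags=1010 CC?F → skip
[3] flags=1010 NE?T → r1=0x46
[4] flags=0000 → (cmp)
[5] flags=0000 GT?T → r3=0x13
[6] flags=0000 GT?T → r0=0xec
[7] flags=1010 → (cmp)
[8] flags=1010 LS?F → skip
[9] flags=1010 LT?T → r2=0xaf

VAL = 0xaf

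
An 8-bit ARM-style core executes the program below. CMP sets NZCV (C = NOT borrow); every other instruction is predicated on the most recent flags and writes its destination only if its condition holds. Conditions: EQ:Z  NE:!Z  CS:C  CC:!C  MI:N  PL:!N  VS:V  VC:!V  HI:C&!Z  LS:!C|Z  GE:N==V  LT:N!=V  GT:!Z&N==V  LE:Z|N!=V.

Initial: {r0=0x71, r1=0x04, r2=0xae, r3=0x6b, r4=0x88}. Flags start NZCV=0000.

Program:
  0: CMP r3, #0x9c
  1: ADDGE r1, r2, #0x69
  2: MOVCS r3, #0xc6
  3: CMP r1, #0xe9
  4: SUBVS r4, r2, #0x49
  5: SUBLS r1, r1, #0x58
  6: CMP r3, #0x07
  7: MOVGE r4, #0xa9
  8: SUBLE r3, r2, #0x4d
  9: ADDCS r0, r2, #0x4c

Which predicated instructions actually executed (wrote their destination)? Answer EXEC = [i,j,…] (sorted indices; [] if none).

EXEC = [1,5,7,9]

0: ✓ CMP  NZCV=1001
1: ✓ ADDGE  r1←0x17
2: · MOVCS
3: ✓ CMP  NZCV=0000
4: · SUBVS
5: ✓ SUBLS  r1←0xbf
6: ✓ CMP  NZCV=0010
7: ✓ MOVGE  r4←0xa9
8: · SUBLE
9: ✓ ADDCS  r0←0xfa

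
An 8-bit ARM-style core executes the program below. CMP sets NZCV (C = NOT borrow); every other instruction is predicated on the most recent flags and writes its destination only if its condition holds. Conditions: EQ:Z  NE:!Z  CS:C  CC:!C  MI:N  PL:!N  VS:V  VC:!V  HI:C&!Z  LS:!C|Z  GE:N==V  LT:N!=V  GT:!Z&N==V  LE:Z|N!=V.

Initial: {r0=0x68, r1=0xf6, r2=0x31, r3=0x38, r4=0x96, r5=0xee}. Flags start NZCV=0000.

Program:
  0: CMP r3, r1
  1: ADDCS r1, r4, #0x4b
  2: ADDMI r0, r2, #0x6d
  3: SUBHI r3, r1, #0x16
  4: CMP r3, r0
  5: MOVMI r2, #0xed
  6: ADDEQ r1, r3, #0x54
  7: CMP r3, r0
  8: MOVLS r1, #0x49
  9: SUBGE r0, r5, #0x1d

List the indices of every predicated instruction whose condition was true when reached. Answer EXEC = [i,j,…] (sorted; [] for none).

[0] flags=0000 → (cmp)
[1] flags=0000 CS?F → skip
[2] flags=0000 MI?F → skip
[3] flags=0000 HI?F → skip
[4] flags=1000 → (cmp)
[5] flags=1000 MI?T → r2=0xed
[6] flags=1000 EQ?F → skip
[7] flags=1000 → (cmp)
[8] flags=1000 LS?T → r1=0x49
[9] flags=1000 GE?F → skip

EXEC = [5,8]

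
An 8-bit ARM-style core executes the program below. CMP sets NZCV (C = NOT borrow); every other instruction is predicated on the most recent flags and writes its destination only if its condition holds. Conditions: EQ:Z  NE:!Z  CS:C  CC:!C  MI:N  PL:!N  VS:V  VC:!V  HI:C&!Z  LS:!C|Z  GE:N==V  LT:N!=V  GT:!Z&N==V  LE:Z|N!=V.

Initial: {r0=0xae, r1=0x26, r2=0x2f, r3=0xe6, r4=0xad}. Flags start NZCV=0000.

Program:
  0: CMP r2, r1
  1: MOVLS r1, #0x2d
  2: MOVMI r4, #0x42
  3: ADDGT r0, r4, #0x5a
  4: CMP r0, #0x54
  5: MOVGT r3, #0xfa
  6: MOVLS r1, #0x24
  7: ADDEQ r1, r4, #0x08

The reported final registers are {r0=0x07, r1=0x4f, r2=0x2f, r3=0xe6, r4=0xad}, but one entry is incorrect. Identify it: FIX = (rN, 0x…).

FIX = (r1, 0x24)

[0] flags=0010 → (cmp)
[1] flags=0010 LS?F → skip
[2] flags=0010 MI?F → skip
[3] flags=0010 GT?T → r0=0x07
[4] flags=1000 → (cmp)
[5] flags=1000 GT?F → skip
[6] flags=1000 LS?T → r1=0x24
[7] flags=1000 EQ?F → skip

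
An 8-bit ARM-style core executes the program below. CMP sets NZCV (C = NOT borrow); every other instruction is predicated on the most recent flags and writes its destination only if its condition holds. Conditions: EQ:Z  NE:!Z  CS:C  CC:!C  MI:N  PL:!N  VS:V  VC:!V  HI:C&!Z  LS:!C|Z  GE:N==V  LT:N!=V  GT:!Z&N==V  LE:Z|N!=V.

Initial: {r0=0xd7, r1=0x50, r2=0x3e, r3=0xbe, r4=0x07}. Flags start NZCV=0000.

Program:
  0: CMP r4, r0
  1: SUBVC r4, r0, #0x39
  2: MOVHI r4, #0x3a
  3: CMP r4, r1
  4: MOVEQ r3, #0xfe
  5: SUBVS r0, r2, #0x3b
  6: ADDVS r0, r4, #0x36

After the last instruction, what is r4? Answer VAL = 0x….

0: ✓ CMP  NZCV=0000
1: ✓ SUBVC  r4←0x9e
2: · MOVHI
3: ✓ CMP  NZCV=0011
4: · MOVEQ
5: ✓ SUBVS  r0←0x03
6: ✓ ADDVS  r0←0xd4

VAL = 0x9e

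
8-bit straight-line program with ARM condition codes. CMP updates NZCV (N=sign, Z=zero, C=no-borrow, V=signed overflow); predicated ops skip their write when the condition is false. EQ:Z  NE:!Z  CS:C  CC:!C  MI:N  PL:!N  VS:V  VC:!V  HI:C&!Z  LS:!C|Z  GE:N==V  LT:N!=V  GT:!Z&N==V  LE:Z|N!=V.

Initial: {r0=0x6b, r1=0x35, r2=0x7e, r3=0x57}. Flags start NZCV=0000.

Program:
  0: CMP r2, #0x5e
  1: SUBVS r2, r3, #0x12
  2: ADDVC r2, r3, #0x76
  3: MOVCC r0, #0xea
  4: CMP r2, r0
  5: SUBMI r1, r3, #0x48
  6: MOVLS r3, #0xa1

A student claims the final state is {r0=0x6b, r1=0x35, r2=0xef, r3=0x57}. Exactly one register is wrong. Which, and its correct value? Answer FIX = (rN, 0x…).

0: ✓ CMP  NZCV=0010
1: · SUBVS
2: ✓ ADDVC  r2←0xcd
3: · MOVCC
4: ✓ CMP  NZCV=0011
5: · SUBMI
6: · MOVLS

FIX = (r2, 0xcd)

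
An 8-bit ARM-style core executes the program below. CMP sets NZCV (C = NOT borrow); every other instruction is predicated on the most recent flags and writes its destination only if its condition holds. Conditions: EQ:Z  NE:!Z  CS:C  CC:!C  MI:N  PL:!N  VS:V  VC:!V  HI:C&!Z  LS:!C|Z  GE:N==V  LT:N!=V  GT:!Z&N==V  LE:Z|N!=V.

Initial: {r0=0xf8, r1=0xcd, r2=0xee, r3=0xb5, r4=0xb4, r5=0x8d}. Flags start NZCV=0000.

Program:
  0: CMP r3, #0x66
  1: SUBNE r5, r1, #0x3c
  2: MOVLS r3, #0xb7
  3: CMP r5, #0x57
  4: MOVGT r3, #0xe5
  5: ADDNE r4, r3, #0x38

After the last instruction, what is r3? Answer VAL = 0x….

VAL = 0xb5

[0] flags=0011 → (cmp)
[1] flags=0011 NE?T → r5=0x91
[2] flags=0011 LS?F → skip
[3] flags=0011 → (cmp)
[4] flags=0011 GT?F → skip
[5] flags=0011 NE?T → r4=0xed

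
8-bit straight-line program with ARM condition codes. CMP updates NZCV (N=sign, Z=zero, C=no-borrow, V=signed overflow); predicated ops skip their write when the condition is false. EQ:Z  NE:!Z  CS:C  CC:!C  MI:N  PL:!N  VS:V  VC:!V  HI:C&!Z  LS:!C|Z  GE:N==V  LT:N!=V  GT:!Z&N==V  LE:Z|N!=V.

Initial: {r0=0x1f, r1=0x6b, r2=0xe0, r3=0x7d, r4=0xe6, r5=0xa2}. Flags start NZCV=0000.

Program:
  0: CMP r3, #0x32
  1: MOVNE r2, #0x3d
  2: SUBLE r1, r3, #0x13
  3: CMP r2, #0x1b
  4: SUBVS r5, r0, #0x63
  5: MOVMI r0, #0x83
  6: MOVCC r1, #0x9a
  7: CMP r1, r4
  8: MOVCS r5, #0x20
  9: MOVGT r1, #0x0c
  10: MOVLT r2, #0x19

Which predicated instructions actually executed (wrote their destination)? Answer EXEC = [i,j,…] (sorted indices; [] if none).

EXEC = [1,9]

0: ✓ CMP  NZCV=0010
1: ✓ MOVNE  r2←0x3d
2: · SUBLE
3: ✓ CMP  NZCV=0010
4: · SUBVS
5: · MOVMI
6: · MOVCC
7: ✓ CMP  NZCV=1001
8: · MOVCS
9: ✓ MOVGT  r1←0x0c
10: · MOVLT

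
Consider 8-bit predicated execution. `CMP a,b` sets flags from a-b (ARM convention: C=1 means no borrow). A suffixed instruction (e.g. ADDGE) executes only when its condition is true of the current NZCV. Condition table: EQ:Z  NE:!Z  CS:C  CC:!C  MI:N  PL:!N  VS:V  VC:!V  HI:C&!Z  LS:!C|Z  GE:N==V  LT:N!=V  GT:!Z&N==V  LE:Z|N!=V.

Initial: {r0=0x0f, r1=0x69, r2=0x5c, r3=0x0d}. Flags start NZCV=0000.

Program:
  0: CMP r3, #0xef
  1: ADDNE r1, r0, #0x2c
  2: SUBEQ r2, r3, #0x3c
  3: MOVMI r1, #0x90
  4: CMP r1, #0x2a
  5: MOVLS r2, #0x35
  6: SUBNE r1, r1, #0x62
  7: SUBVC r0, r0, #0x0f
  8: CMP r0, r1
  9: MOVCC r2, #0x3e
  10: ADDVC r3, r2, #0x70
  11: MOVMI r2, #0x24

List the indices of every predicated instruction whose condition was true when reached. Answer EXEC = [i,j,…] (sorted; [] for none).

[0] flags=0000 → (cmp)
[1] flags=0000 NE?T → r1=0x3b
[2] flags=0000 EQ?F → skip
[3] flags=0000 MI?F → skip
[4] flags=0010 → (cmp)
[5] flags=0010 LS?F → skip
[6] flags=0010 NE?T → r1=0xd9
[7] flags=0010 VC?T → r0=0x00
[8] flags=0000 → (cmp)
[9] flags=0000 CC?T → r2=0x3e
[10] flags=0000 VC?T → r3=0xae
[11] flags=0000 MI?F → skip

EXEC = [1,6,7,9,10]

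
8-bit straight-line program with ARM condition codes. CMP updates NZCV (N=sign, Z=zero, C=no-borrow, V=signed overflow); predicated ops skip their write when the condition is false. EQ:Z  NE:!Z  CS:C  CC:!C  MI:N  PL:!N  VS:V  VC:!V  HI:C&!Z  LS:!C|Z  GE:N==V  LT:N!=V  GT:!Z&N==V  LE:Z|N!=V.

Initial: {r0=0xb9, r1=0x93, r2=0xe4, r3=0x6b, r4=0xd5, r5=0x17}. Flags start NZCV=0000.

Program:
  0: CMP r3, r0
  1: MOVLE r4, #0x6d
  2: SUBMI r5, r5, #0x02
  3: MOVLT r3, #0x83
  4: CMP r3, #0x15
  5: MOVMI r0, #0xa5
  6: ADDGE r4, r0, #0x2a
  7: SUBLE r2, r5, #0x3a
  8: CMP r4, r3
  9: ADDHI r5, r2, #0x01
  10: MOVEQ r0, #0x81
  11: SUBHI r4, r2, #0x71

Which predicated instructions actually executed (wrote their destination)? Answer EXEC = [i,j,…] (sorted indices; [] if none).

[0] flags=1001 → (cmp)
[1] flags=1001 LE?F → skip
[2] flags=1001 MI?T → r5=0x15
[3] flags=1001 LT?F → skip
[4] flags=0010 → (cmp)
[5] flags=0010 MI?F → skip
[6] flags=0010 GE?T → r4=0xe3
[7] flags=0010 LE?F → skip
[8] flags=0011 → (cmp)
[9] flags=0011 HI?T → r5=0xe5
[10] flags=0011 EQ?F → skip
[11] flags=0011 HI?T → r4=0x73

EXEC = [2,6,9,11]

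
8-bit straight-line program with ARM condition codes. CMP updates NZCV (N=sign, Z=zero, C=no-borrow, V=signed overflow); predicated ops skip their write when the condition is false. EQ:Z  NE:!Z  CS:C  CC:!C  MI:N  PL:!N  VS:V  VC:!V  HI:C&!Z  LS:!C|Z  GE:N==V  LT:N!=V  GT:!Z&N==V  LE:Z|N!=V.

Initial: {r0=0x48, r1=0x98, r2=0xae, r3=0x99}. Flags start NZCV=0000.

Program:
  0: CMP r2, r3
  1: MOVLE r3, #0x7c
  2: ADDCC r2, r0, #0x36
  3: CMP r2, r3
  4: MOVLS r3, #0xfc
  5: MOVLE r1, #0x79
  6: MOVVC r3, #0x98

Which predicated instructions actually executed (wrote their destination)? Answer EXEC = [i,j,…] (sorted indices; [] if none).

EXEC = [6]

0: ✓ CMP  NZCV=0010
1: · MOVLE
2: · ADDCC
3: ✓ CMP  NZCV=0010
4: · MOVLS
5: · MOVLE
6: ✓ MOVVC  r3←0x98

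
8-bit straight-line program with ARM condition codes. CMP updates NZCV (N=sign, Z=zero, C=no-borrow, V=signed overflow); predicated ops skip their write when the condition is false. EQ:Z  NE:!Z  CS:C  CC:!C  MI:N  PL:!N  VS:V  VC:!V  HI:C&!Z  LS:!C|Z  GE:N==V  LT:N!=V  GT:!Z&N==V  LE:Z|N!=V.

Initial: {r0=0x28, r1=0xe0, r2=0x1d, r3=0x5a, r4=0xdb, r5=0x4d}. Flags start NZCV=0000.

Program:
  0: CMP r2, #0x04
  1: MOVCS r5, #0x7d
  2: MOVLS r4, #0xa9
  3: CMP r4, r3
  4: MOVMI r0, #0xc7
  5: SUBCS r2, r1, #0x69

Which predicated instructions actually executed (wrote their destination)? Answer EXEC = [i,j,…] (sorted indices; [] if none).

[0] flags=0010 → (cmp)
[1] flags=0010 CS?T → r5=0x7d
[2] flags=0010 LS?F → skip
[3] flags=1010 → (cmp)
[4] flags=1010 MI?T → r0=0xc7
[5] flags=1010 CS?T → r2=0x77

EXEC = [1,4,5]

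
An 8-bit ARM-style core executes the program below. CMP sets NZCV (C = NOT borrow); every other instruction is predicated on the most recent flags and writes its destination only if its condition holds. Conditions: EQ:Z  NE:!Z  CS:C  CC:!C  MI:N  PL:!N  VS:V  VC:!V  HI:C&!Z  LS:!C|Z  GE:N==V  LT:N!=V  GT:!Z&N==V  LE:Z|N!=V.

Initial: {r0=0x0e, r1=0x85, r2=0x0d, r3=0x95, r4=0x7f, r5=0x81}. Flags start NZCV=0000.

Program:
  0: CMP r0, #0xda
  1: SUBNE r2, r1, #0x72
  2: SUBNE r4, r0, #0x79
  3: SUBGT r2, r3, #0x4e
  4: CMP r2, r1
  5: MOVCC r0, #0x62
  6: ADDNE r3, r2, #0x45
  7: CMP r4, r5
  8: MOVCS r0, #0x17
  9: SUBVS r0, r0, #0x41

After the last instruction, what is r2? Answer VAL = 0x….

VAL = 0x47

0: ✓ CMP  NZCV=0000
1: ✓ SUBNE  r2←0x13
2: ✓ SUBNE  r4←0x95
3: ✓ SUBGT  r2←0x47
4: ✓ CMP  NZCV=1001
5: ✓ MOVCC  r0←0x62
6: ✓ ADDNE  r3←0x8c
7: ✓ CMP  NZCV=0010
8: ✓ MOVCS  r0←0x17
9: · SUBVS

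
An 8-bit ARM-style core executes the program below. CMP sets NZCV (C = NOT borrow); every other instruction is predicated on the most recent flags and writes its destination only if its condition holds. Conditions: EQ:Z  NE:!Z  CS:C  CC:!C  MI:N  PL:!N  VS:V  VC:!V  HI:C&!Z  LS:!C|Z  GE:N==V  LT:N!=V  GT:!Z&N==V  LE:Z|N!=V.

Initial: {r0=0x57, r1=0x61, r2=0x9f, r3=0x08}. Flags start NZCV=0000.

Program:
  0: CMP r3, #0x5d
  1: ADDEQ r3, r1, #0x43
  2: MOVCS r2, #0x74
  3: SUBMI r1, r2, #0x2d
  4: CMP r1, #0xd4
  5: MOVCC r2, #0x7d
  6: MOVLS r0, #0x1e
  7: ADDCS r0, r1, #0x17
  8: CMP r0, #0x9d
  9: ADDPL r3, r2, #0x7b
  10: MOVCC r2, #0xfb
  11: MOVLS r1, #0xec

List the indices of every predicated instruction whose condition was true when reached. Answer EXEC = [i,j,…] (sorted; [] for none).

0: ✓ CMP  NZCV=1000
1: · ADDEQ
2: · MOVCS
3: ✓ SUBMI  r1←0x72
4: ✓ CMP  NZCV=1001
5: ✓ MOVCC  r2←0x7d
6: ✓ MOVLS  r0←0x1e
7: · ADDCS
8: ✓ CMP  NZCV=1001
9: · ADDPL
10: ✓ MOVCC  r2←0xfb
11: ✓ MOVLS  r1←0xec

EXEC = [3,5,6,10,11]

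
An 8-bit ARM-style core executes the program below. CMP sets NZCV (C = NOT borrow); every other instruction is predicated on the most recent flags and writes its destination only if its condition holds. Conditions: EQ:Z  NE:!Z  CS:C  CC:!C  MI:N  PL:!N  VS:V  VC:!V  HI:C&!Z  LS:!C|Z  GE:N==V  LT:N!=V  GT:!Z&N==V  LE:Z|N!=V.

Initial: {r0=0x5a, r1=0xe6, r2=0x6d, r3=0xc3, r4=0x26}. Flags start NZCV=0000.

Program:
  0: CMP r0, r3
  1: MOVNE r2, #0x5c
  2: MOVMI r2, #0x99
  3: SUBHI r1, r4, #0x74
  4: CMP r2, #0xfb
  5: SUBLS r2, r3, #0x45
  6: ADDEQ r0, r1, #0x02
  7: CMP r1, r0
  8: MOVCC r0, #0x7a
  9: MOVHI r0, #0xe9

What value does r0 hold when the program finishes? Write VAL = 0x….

0: ✓ CMP  NZCV=1001
1: ✓ MOVNE  r2←0x5c
2: ✓ MOVMI  r2←0x99
3: · SUBHI
4: ✓ CMP  NZCV=1000
5: ✓ SUBLS  r2←0x7e
6: · ADDEQ
7: ✓ CMP  NZCV=1010
8: · MOVCC
9: ✓ MOVHI  r0←0xe9

VAL = 0xe9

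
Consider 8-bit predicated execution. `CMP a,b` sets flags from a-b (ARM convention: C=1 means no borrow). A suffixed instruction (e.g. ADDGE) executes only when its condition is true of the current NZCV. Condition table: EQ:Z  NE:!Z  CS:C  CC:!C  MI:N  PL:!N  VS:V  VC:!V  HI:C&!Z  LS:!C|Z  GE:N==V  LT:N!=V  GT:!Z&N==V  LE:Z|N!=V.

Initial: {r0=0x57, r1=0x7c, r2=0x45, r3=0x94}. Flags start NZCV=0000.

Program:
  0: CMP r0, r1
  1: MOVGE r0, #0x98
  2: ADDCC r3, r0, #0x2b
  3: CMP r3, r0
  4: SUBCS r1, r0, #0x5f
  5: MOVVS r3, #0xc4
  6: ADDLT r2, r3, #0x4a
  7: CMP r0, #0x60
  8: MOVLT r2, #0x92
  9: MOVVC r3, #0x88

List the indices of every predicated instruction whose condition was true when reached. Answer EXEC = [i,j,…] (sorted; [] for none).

EXEC = [2,4,5,6,8,9]

0: ✓ CMP  NZCV=1000
1: · MOVGE
2: ✓ ADDCC  r3←0x82
3: ✓ CMP  NZCV=0011
4: ✓ SUBCS  r1←0xf8
5: ✓ MOVVS  r3←0xc4
6: ✓ ADDLT  r2←0x0e
7: ✓ CMP  NZCV=1000
8: ✓ MOVLT  r2←0x92
9: ✓ MOVVC  r3←0x88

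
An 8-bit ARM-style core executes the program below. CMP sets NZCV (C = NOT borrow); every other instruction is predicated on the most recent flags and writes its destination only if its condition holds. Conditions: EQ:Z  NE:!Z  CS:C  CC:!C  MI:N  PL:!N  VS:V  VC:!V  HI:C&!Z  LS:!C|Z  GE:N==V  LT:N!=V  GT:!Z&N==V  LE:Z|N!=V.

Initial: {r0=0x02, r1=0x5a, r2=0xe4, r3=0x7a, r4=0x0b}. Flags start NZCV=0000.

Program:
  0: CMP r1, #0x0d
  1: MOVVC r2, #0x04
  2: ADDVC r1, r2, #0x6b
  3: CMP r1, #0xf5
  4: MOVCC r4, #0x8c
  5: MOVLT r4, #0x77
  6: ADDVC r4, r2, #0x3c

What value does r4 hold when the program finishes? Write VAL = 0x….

VAL = 0x40

0: ✓ CMP  NZCV=0010
1: ✓ MOVVC  r2←0x04
2: ✓ ADDVC  r1←0x6f
3: ✓ CMP  NZCV=0000
4: ✓ MOVCC  r4←0x8c
5: · MOVLT
6: ✓ ADDVC  r4←0x40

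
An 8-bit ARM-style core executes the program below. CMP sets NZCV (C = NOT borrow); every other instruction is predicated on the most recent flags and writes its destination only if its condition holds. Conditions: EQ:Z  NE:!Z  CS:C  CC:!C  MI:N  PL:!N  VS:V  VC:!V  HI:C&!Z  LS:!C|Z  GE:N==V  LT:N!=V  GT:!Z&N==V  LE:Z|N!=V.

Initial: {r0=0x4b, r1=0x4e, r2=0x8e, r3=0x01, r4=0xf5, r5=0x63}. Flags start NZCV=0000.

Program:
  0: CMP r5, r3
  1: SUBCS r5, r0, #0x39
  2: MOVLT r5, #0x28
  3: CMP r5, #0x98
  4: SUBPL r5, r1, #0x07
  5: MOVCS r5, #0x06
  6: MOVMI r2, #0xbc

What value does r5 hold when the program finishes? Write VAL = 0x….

VAL = 0x47

0: ✓ CMP  NZCV=0010
1: ✓ SUBCS  r5←0x12
2: · MOVLT
3: ✓ CMP  NZCV=0000
4: ✓ SUBPL  r5←0x47
5: · MOVCS
6: · MOVMI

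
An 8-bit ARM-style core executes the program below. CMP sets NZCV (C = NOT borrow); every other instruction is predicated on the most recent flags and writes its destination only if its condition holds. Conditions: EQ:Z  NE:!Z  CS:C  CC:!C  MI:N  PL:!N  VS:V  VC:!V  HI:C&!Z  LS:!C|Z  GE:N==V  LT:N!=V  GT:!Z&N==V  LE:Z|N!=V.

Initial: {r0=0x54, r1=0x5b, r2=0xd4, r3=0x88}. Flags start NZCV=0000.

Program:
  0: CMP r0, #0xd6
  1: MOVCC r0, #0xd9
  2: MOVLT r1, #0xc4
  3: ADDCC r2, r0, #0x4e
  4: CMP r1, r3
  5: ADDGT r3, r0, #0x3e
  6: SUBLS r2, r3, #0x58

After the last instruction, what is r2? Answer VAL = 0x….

0: ✓ CMP  NZCV=0000
1: ✓ MOVCC  r0←0xd9
2: · MOVLT
3: ✓ ADDCC  r2←0x27
4: ✓ CMP  NZCV=1001
5: ✓ ADDGT  r3←0x17
6: ✓ SUBLS  r2←0xbf

VAL = 0xbf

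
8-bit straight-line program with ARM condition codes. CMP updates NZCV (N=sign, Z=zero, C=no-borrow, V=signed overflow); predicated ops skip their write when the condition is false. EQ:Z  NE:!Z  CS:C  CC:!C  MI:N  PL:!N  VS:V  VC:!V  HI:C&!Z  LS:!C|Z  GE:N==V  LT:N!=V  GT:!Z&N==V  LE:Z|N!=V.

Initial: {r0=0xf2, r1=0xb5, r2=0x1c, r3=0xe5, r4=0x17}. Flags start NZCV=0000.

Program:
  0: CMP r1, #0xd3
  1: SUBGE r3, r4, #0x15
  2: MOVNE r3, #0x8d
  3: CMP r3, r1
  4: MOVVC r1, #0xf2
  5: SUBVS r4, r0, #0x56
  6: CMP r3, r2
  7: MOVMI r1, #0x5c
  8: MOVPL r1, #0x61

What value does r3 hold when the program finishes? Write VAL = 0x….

0: ✓ CMP  NZCV=1000
1: · SUBGE
2: ✓ MOVNE  r3←0x8d
3: ✓ CMP  NZCV=1000
4: ✓ MOVVC  r1←0xf2
5: · SUBVS
6: ✓ CMP  NZCV=0011
7: · MOVMI
8: ✓ MOVPL  r1←0x61

VAL = 0x8d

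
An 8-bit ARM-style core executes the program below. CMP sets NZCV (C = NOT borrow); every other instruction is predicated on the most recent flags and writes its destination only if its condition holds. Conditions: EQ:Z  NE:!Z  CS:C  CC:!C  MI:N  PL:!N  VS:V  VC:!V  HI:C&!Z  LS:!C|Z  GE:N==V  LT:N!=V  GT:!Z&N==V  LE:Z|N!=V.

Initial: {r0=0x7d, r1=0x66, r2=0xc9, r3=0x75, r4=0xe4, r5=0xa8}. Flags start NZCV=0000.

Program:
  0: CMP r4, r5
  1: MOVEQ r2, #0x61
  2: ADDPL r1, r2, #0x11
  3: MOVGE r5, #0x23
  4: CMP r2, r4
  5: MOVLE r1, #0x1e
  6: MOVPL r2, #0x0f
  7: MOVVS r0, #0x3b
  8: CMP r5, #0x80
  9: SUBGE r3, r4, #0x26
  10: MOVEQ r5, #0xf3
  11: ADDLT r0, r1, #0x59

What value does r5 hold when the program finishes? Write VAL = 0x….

0: ✓ CMP  NZCV=0010
1: · MOVEQ
2: ✓ ADDPL  r1←0xda
3: ✓ MOVGE  r5←0x23
4: ✓ CMP  NZCV=1000
5: ✓ MOVLE  r1←0x1e
6: · MOVPL
7: · MOVVS
8: ✓ CMP  NZCV=1001
9: ✓ SUBGE  r3←0xbe
10: · MOVEQ
11: · ADDLT

VAL = 0x23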